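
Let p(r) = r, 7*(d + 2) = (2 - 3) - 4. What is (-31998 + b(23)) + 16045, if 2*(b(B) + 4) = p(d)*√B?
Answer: -15957 - 19*√23/14 ≈ -15964.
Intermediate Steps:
d = -19/7 (d = -2 + ((2 - 3) - 4)/7 = -2 + (-1 - 4)/7 = -2 + (⅐)*(-5) = -2 - 5/7 = -19/7 ≈ -2.7143)
b(B) = -4 - 19*√B/14 (b(B) = -4 + (-19*√B/7)/2 = -4 - 19*√B/14)
(-31998 + b(23)) + 16045 = (-31998 + (-4 - 19*√23/14)) + 16045 = (-32002 - 19*√23/14) + 16045 = -15957 - 19*√23/14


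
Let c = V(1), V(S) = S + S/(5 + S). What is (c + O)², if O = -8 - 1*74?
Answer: 235225/36 ≈ 6534.0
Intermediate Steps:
O = -82 (O = -8 - 74 = -82)
c = 7/6 (c = 1*(6 + 1)/(5 + 1) = 1*7/6 = 1*(⅙)*7 = 7/6 ≈ 1.1667)
(c + O)² = (7/6 - 82)² = (-485/6)² = 235225/36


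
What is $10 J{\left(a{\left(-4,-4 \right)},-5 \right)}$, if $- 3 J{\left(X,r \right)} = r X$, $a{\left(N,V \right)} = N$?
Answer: $- \frac{200}{3} \approx -66.667$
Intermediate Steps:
$J{\left(X,r \right)} = - \frac{X r}{3}$ ($J{\left(X,r \right)} = - \frac{r X}{3} = - \frac{X r}{3}$)
$10 J{\left(a{\left(-4,-4 \right)},-5 \right)} = 10 \left(\left(- \frac{1}{3}\right) \left(-4\right) \left(-5\right)\right) = 10 \left(- \frac{20}{3}\right) = - \frac{200}{3}$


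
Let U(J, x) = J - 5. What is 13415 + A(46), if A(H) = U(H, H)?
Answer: 13456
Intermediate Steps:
U(J, x) = -5 + J
A(H) = -5 + H
13415 + A(46) = 13415 + (-5 + 46) = 13415 + 41 = 13456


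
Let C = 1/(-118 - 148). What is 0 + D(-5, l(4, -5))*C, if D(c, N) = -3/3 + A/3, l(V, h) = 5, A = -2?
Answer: 5/798 ≈ 0.0062657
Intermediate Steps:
D(c, N) = -5/3 (D(c, N) = -3/3 - 2/3 = -3*⅓ - 2*⅓ = -1 - ⅔ = -5/3)
C = -1/266 (C = 1/(-266) = -1/266 ≈ -0.0037594)
0 + D(-5, l(4, -5))*C = 0 - 5/3*(-1/266) = 0 + 5/798 = 5/798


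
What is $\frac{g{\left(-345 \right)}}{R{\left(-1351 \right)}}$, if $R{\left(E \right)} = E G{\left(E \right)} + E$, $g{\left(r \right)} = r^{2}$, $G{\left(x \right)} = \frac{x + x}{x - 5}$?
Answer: $- \frac{80698950}{2741179} \approx -29.44$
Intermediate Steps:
$G{\left(x \right)} = \frac{2 x}{-5 + x}$
$R{\left(E \right)} = E + \frac{2 E^{2}}{-5 + E}$ ($R{\left(E \right)} = E \frac{2 E}{-5 + E} + E = \frac{2 E^{2}}{-5 + E} + E = E + \frac{2 E^{2}}{-5 + E}$)
$\frac{g{\left(-345 \right)}}{R{\left(-1351 \right)}} = \frac{\left(-345\right)^{2}}{\left(-1351\right) \frac{1}{-5 - 1351} \left(-5 + 3 \left(-1351\right)\right)} = \frac{119025}{\left(-1351\right) \frac{1}{-1356} \left(-5 - 4053\right)} = \frac{119025}{\left(-1351\right) \left(- \frac{1}{1356}\right) \left(-4058\right)} = \frac{119025}{- \frac{2741179}{678}} = 119025 \left(- \frac{678}{2741179}\right) = - \frac{80698950}{2741179}$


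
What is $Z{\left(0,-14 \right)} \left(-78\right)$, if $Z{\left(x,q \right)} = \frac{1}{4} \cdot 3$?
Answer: $- \frac{117}{2} \approx -58.5$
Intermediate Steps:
$Z{\left(x,q \right)} = \frac{3}{4}$ ($Z{\left(x,q \right)} = \frac{1}{4} \cdot 3 = \frac{3}{4}$)
$Z{\left(0,-14 \right)} \left(-78\right) = \frac{3}{4} \left(-78\right) = - \frac{117}{2}$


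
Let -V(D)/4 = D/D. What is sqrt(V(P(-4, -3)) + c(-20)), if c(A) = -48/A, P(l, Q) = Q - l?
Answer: 2*I*sqrt(10)/5 ≈ 1.2649*I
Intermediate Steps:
V(D) = -4 (V(D) = -4*D/D = -4*1 = -4)
sqrt(V(P(-4, -3)) + c(-20)) = sqrt(-4 - 48/(-20)) = sqrt(-4 - 48*(-1/20)) = sqrt(-4 + 12/5) = sqrt(-8/5) = 2*I*sqrt(10)/5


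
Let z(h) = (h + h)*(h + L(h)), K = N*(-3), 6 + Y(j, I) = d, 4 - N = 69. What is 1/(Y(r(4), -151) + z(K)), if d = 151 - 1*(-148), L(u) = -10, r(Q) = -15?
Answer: 1/72443 ≈ 1.3804e-5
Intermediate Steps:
N = -65 (N = 4 - 1*69 = 4 - 69 = -65)
d = 299 (d = 151 + 148 = 299)
Y(j, I) = 293 (Y(j, I) = -6 + 299 = 293)
K = 195 (K = -65*(-3) = 195)
z(h) = 2*h*(-10 + h) (z(h) = (h + h)*(h - 10) = (2*h)*(-10 + h) = 2*h*(-10 + h))
1/(Y(r(4), -151) + z(K)) = 1/(293 + 2*195*(-10 + 195)) = 1/(293 + 2*195*185) = 1/(293 + 72150) = 1/72443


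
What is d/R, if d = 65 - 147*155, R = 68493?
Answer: -22720/68493 ≈ -0.33171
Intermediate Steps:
d = -22720 (d = 65 - 22785 = -22720)
d/R = -22720/68493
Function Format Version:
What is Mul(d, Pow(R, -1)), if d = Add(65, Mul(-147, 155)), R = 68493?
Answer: Rational(-22720, 68493) ≈ -0.33171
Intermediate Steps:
d = -22720 (d = Add(65, -22785) = -22720)
Mul(d, Pow(R, -1)) = Mul(-22720, Pow(68493, -1)) = Mul(-22720, Rational(1, 68493)) = Rational(-22720, 68493)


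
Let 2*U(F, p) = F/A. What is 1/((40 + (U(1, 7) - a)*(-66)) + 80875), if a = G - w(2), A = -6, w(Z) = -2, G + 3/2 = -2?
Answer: 2/161643 ≈ 1.2373e-5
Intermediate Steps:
G = -7/2 (G = -3/2 - 2 = -7/2 ≈ -3.5000)
U(F, p) = -F/12 (U(F, p) = (F/(-6))/2 = (F*(-⅙))/2 = (-F/6)/2 = -F/12)
a = -3/2 (a = -7/2 - 1*(-2) = -7/2 + 2 = -3/2 ≈ -1.5000)
1/((40 + (U(1, 7) - a)*(-66)) + 80875) = 1/((40 + (-1/12*1 - 1*(-3/2))*(-66)) + 80875) = 1/((40 + (-1/12 + 3/2)*(-66)) + 80875) = 1/((40 + (17/12)*(-66)) + 80875) = 1/((40 - 187/2) + 80875) = 1/(-107/2 + 80875) = 1/(161643/2) = 2/161643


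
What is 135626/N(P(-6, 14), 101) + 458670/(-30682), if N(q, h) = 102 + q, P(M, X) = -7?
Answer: 2058851641/1457395 ≈ 1412.7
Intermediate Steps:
135626/N(P(-6, 14), 101) + 458670/(-30682) = 135626/(102 - 7) + 458670/(-30682) = 135626/95 + 458670*(-1/30682) = 135626*(1/95) - 229335/15341 = 135626/95 - 229335/15341 = 2058851641/1457395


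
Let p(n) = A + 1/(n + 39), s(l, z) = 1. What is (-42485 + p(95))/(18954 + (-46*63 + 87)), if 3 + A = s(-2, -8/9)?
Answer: -5693257/2163162 ≈ -2.6319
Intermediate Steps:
A = -2 (A = -3 + 1 = -2)
p(n) = -2 + 1/(39 + n) (p(n) = -2 + 1/(n + 39) = -2 + 1/(39 + n))
(-42485 + p(95))/(18954 + (-46*63 + 87)) = (-42485 + (-77 - 2*95)/(39 + 95))/(18954 + (-46*63 + 87)) = (-42485 + (-77 - 190)/134)/(18954 + (-2898 + 87)) = (-42485 + (1/134)*(-267))/(18954 - 2811) = (-42485 - 267/134)/16143 = -5693257/134*1/16143 = -5693257/2163162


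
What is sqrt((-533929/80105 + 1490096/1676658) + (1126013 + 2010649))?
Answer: sqrt(14145397363061844424384249005)/67154344545 ≈ 1771.1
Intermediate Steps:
sqrt((-533929/80105 + 1490096/1676658) + (1126013 + 2010649)) = sqrt((-533929*1/80105 + 1490096*(1/1676658)) + 3136662) = sqrt((-533929/80105 + 745048/838329) + 3136662) = sqrt(-387926094601/67154344545 + 3136662) = sqrt(210640092743114189/67154344545) = sqrt(14145397363061844424384249005)/67154344545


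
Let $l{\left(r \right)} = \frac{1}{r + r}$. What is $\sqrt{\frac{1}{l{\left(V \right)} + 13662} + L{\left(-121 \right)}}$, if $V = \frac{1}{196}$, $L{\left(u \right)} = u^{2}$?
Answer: $\frac{\sqrt{43313934615}}{1720} \approx 121.0$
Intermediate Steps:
$V = \frac{1}{196} \approx 0.005102$
$l{\left(r \right)} = \frac{1}{2 r}$
$\sqrt{\frac{1}{l{\left(V \right)} + 13662} + L{\left(-121 \right)}} = \sqrt{\frac{1}{\frac{\frac{1}{\frac{1}{196}}}{2} + 13662} + \left(-121\right)^{2}} = \sqrt{\frac{1}{\frac{1}{2} \cdot 196 + 13662} + 14641} = \sqrt{\frac{1}{98 + 13662} + 14641} = \sqrt{\frac{1}{13760} + 14641} = \sqrt{\frac{201460161}{13760}} = \frac{\sqrt{43313934615}}{1720}$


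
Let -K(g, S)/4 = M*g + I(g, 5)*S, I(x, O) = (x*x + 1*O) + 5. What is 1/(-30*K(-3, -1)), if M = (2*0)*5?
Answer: -1/2280 ≈ -0.00043860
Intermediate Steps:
I(x, O) = 5 + O + x**2 (I(x, O) = (x**2 + O) + 5 = (O + x**2) + 5 = 5 + O + x**2)
M = 0 (M = 0*5 = 0)
K(g, S) = -4*S*(10 + g**2) (K(g, S) = -4*(0*g + (5 + 5 + g**2)*S) = -4*(0 + (10 + g**2)*S) = -4*(0 + S*(10 + g**2)) = -4*S*(10 + g**2))
1/(-30*K(-3, -1)) = 1/(-(-120)*(-1)*(10 + (-3)**2)) = 1/(-(-120)*(-1)*(10 + 9)) = 1/(-(-120)*(-1)*19) = 1/(-30*76) = 1/(-2280) = -1/2280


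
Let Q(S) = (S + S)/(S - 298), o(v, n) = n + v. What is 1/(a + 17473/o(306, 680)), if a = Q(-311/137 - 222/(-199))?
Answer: 8041667114/142569218277 ≈ 0.056405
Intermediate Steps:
Q(S) = 2*S/(-298 + S) (Q(S) = (2*S)/(-298 + S) = 2*S/(-298 + S))
a = 62950/8155849 (a = 2*(-311/137 - 222/(-199))/(-298 + (-311/137 - 222/(-199))) = 2*(-311*1/137 - 222*(-1/199))/(-298 + (-311*1/137 - 222*(-1/199))) = 2*(-311/137 + 222/199)/(-298 + (-311/137 + 222/199)) = 2*(-31475/27263)/(-298 - 31475/27263) = 2*(-31475/27263)/(-8155849/27263) = 2*(-31475/27263)*(-27263/8155849) = 62950/8155849 ≈ 0.0077184)
1/(a + 17473/o(306, 680)) = 1/(62950/8155849 + 17473/(680 + 306)) = 1/(62950/8155849 + 17473/986) = 1/(142569218277/8041667114) = 8041667114/142569218277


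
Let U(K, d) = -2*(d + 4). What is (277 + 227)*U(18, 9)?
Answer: -13104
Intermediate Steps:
U(K, d) = -8 - 2*d (U(K, d) = -2*(4 + d) = -8 - 2*d)
(277 + 227)*U(18, 9) = (277 + 227)*(-8 - 2*9) = 504*(-8 - 18) = 504*(-26) = -13104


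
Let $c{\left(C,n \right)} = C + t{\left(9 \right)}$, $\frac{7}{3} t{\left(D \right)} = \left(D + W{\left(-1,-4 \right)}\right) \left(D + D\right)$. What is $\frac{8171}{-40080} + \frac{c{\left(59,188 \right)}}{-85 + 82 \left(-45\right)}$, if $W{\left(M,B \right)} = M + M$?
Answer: $- \frac{7074913}{30260400} \approx -0.2338$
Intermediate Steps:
$W{\left(M,B \right)} = 2 M$
$t{\left(D \right)} = \frac{6 D \left(-2 + D\right)}{7}$ ($t{\left(D \right)} = \frac{3 \left(D + 2 \left(-1\right)\right) \left(D + D\right)}{7} = \frac{3 \left(D - 2\right) 2 D}{7} = \frac{3 \left(-2 + D\right) 2 D}{7} = \frac{3 \cdot 2 D \left(-2 + D\right)}{7} = \frac{6 D \left(-2 + D\right)}{7}$)
$c{\left(C,n \right)} = 54 + C$ ($c{\left(C,n \right)} = C + \frac{6}{7} \cdot 9 \left(-2 + 9\right) = C + \frac{6}{7} \cdot 9 \cdot 7 = C + 54 = 54 + C$)
$\frac{8171}{-40080} + \frac{c{\left(59,188 \right)}}{-85 + 82 \left(-45\right)} = \frac{8171}{-40080} + \frac{54 + 59}{-85 + 82 \left(-45\right)} = 8171 \left(- \frac{1}{40080}\right) + \frac{113}{-85 - 3690} = - \frac{8171}{40080} + \frac{113}{-3775} = - \frac{8171}{40080} + 113 \left(- \frac{1}{3775}\right) = - \frac{8171}{40080} - \frac{113}{3775} = - \frac{7074913}{30260400}$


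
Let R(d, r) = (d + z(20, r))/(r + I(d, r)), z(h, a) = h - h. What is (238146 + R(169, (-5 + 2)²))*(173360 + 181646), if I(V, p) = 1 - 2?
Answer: 338203033511/4 ≈ 8.4551e+10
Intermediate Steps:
I(V, p) = -1
z(h, a) = 0
R(d, r) = d/(-1 + r) (R(d, r) = (d + 0)/(r - 1) = d/(-1 + r))
(238146 + R(169, (-5 + 2)²))*(173360 + 181646) = (238146 + 169/(-1 + (-5 + 2)²))*(173360 + 181646) = (238146 + 169/(-1 + (-3)²))*355006 = (238146 + 169/(-1 + 9))*355006 = (238146 + 169/8)*355006 = (1905337/8)*355006 = 338203033511/4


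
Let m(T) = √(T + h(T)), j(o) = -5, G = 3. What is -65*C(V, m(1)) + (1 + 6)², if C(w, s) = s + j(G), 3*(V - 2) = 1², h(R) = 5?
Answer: 374 - 65*√6 ≈ 214.78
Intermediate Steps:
V = 7/3 (V = 2 + (⅓)*1² = 2 + (⅓)*1 = 2 + ⅓ = 7/3 ≈ 2.3333)
m(T) = √(5 + T) (m(T) = √(T + 5) = √(5 + T))
C(w, s) = -5 + s (C(w, s) = s - 5 = -5 + s)
-65*C(V, m(1)) + (1 + 6)² = -65*(-5 + √(5 + 1)) + (1 + 6)² = -65*(-5 + √6) + 7² = (325 - 65*√6) + 49 = 374 - 65*√6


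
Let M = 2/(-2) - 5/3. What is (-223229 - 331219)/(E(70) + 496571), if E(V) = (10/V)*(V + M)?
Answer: -11643408/10428193 ≈ -1.1165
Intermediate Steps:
M = -8/3 (M = 2*(-½) - 5*⅓ = -1 - 5/3 = -8/3 ≈ -2.6667)
E(V) = 10*(-8/3 + V)/V (E(V) = (10/V)*(V - 8/3) = (10/V)*(-8/3 + V) = 10*(-8/3 + V)/V)
(-223229 - 331219)/(E(70) + 496571) = (-223229 - 331219)/((10 - 80/3/70) + 496571) = -554448/((10 - 80/3*1/70) + 496571) = -554448/((10 - 8/21) + 496571) = -554448/(202/21 + 496571) = -554448/10428193/21 = -554448*21/10428193 = -11643408/10428193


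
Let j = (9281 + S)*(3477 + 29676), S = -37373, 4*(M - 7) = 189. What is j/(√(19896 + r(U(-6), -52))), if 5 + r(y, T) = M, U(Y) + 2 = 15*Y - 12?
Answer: -1862668152*√221/4199 ≈ -6.5946e+6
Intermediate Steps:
U(Y) = -14 + 15*Y (U(Y) = -2 + (15*Y - 12) = -2 + (-12 + 15*Y) = -14 + 15*Y)
M = 217/4 (M = 7 + (¼)*189 = 7 + 189/4 = 217/4 ≈ 54.250)
r(y, T) = 197/4 (r(y, T) = -5 + 217/4 = 197/4)
j = -931334076 (j = (9281 - 37373)*(3477 + 29676) = -28092*33153 = -931334076)
j/(√(19896 + r(U(-6), -52))) = -931334076/√(19896 + 197/4) = -931334076*2*√221/4199 = -1862668152*√221/4199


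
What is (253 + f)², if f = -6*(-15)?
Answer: 117649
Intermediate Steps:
f = 90
(253 + f)² = (253 + 90)² = 343² = 117649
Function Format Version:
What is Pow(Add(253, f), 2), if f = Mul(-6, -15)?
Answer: 117649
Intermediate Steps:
f = 90
Pow(Add(253, f), 2) = Pow(Add(253, 90), 2) = Pow(343, 2) = 117649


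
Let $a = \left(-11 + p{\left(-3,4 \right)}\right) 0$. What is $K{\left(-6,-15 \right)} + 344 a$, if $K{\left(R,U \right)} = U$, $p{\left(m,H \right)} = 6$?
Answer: $-15$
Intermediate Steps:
$a = 0$ ($a = \left(-11 + 6\right) 0 = \left(-5\right) 0 = 0$)
$K{\left(-6,-15 \right)} + 344 a = -15 + 344 \cdot 0 = -15 + 0 = -15$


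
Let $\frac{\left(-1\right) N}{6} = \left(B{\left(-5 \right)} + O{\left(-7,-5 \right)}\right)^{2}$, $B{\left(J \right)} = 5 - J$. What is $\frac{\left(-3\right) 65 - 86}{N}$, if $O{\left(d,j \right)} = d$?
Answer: $\frac{281}{54} \approx 5.2037$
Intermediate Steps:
$N = -54$ ($N = - 6 \left(\left(5 - -5\right) - 7\right)^{2} = - 6 \left(\left(5 + 5\right) - 7\right)^{2} = - 6 \left(10 - 7\right)^{2} = - 6 \cdot 3^{2} = \left(-6\right) 9 = -54$)
$\frac{\left(-3\right) 65 - 86}{N} = \frac{\left(-3\right) 65 - 86}{-54} = \left(-195 - 86\right) \left(- \frac{1}{54}\right) = \left(-281\right) \left(- \frac{1}{54}\right) = \frac{281}{54}$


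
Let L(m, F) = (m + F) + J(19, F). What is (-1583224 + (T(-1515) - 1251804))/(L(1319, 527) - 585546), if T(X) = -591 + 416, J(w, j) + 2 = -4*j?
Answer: 2835203/585810 ≈ 4.8398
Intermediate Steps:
J(w, j) = -2 - 4*j
T(X) = -175
L(m, F) = -2 + m - 3*F (L(m, F) = (m + F) + (-2 - 4*F) = (F + m) + (-2 - 4*F) = -2 + m - 3*F)
(-1583224 + (T(-1515) - 1251804))/(L(1319, 527) - 585546) = (-1583224 + (-175 - 1251804))/((-2 + 1319 - 3*527) - 585546) = (-1583224 - 1251979)/((-2 + 1319 - 1581) - 585546) = -2835203/(-264 - 585546) = -2835203/(-585810) = -2835203*(-1/585810) = 2835203/585810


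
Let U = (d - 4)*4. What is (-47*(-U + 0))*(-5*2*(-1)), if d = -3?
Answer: -13160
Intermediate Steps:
U = -28 (U = (-3 - 4)*4 = -7*4 = -28)
(-47*(-U + 0))*(-5*2*(-1)) = (-47*(-1*(-28) + 0))*(-5*2*(-1)) = (-47*(28 + 0))*(-10*(-1)) = -47*28*10 = -1316*10 = -13160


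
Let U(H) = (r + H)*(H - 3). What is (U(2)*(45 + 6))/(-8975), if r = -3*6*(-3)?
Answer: 2856/8975 ≈ 0.31822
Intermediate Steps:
r = 54 (r = -18*(-3) = 54)
U(H) = (-3 + H)*(54 + H) (U(H) = (54 + H)*(H - 3) = (54 + H)*(-3 + H) = (-3 + H)*(54 + H))
(U(2)*(45 + 6))/(-8975) = ((-162 + 2² + 51*2)*(45 + 6))/(-8975) = ((-162 + 4 + 102)*51)*(-1/8975) = -56*51*(-1/8975) = -2856*(-1/8975) = 2856/8975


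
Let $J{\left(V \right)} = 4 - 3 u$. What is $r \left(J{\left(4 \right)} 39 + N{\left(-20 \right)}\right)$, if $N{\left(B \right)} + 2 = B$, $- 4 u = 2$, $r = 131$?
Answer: $\frac{50435}{2} \approx 25218.0$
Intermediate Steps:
$u = - \frac{1}{2}$ ($u = \left(- \frac{1}{4}\right) 2 = - \frac{1}{2} \approx -0.5$)
$N{\left(B \right)} = -2 + B$
$J{\left(V \right)} = \frac{11}{2}$ ($J{\left(V \right)} = 4 - - \frac{3}{2} = 4 + \frac{3}{2} = \frac{11}{2}$)
$r \left(J{\left(4 \right)} 39 + N{\left(-20 \right)}\right) = 131 \left(\frac{11}{2} \cdot 39 - 22\right) = 131 \left(\frac{429}{2} - 22\right) = 131 \cdot \frac{385}{2} = \frac{50435}{2}$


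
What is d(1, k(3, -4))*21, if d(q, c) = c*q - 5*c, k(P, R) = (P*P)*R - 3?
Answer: 3276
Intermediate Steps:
k(P, R) = -3 + R*P² (k(P, R) = P²*R - 3 = R*P² - 3 = -3 + R*P²)
d(q, c) = -5*c + c*q
d(1, k(3, -4))*21 = ((-3 - 4*3²)*(-5 + 1))*21 = ((-3 - 4*9)*(-4))*21 = ((-3 - 36)*(-4))*21 = -39*(-4)*21 = 156*21 = 3276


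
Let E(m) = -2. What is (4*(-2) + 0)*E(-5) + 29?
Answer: 45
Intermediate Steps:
(4*(-2) + 0)*E(-5) + 29 = (4*(-2) + 0)*(-2) + 29 = (-8 + 0)*(-2) + 29 = -8*(-2) + 29 = 16 + 29 = 45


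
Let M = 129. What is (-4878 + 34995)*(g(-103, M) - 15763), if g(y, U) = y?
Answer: -477836322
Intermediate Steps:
(-4878 + 34995)*(g(-103, M) - 15763) = (-4878 + 34995)*(-103 - 15763) = 30117*(-15866) = -477836322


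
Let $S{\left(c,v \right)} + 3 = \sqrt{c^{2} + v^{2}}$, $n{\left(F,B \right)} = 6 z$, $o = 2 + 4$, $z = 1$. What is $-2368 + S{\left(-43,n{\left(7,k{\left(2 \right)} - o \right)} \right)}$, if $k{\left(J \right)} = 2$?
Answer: $-2371 + \sqrt{1885} \approx -2327.6$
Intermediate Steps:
$o = 6$
$n{\left(F,B \right)} = 6$ ($n{\left(F,B \right)} = 6 \cdot 1 = 6$)
$S{\left(c,v \right)} = -3 + \sqrt{c^{2} + v^{2}}$
$-2368 + S{\left(-43,n{\left(7,k{\left(2 \right)} - o \right)} \right)} = -2368 - \left(3 - \sqrt{\left(-43\right)^{2} + 6^{2}}\right) = -2368 - \left(3 - \sqrt{1849 + 36}\right) = -2368 - \left(3 - \sqrt{1885}\right) = -2371 + \sqrt{1885}$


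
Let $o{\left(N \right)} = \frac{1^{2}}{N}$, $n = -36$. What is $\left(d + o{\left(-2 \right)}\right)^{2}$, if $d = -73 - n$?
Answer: $\frac{5625}{4} \approx 1406.3$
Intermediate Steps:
$o{\left(N \right)} = \frac{1}{N}$ ($o{\left(N \right)} = 1 \frac{1}{N} = \frac{1}{N}$)
$d = -37$ ($d = -73 - -36 = -73 + 36 = -37$)
$\left(d + o{\left(-2 \right)}\right)^{2} = \left(-37 + \frac{1}{-2}\right)^{2} = \left(-37 - \frac{1}{2}\right)^{2} = \left(- \frac{75}{2}\right)^{2} = \frac{5625}{4}$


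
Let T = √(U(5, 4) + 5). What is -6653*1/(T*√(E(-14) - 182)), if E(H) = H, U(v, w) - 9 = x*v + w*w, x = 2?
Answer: 6653*I*√10/280 ≈ 75.138*I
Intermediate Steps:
U(v, w) = 9 + w² + 2*v (U(v, w) = 9 + (2*v + w*w) = 9 + (2*v + w²) = 9 + (w² + 2*v) = 9 + w² + 2*v)
T = 2*√10 (T = √((9 + 4² + 2*5) + 5) = √((9 + 16 + 10) + 5) = √(35 + 5) = √40 = 2*√10 ≈ 6.3246)
-6653*1/(T*√(E(-14) - 182)) = -6653*√10/(20*√(-14 - 182)) = -6653*(-I*√10/280) = -(-6653)*I*√10/280 = 6653*I*√10/280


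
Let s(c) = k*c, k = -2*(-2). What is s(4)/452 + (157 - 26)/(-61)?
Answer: -14559/6893 ≈ -2.1121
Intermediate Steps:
k = 4
s(c) = 4*c
s(4)/452 + (157 - 26)/(-61) = (4*4)/452 + (157 - 26)/(-61) = 16*(1/452) + 131*(-1/61) = 4/113 - 131/61 = -14559/6893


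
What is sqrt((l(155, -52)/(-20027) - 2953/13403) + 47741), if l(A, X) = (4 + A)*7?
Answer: sqrt(70198648769027466519)/38345983 ≈ 218.50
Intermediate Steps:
l(A, X) = 28 + 7*A
sqrt((l(155, -52)/(-20027) - 2953/13403) + 47741) = sqrt(((28 + 7*155)/(-20027) - 2953/13403) + 47741) = sqrt(((28 + 1085)*(-1/20027) - 2953*1/13403) + 47741) = sqrt((1113*(-1/20027) - 2953/13403) + 47741) = sqrt((-159/2861 - 2953/13403) + 47741) = sqrt(-10579610/38345983 + 47741) = sqrt(1830664994793/38345983) = sqrt(70198648769027466519)/38345983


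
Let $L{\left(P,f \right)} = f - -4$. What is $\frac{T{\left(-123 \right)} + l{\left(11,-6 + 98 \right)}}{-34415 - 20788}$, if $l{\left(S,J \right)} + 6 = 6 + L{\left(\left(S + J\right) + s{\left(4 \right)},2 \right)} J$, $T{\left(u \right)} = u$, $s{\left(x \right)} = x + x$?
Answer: $- \frac{143}{18401} \approx -0.0077713$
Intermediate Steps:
$s{\left(x \right)} = 2 x$
$L{\left(P,f \right)} = 4 + f$ ($L{\left(P,f \right)} = f + 4 = 4 + f$)
$l{\left(S,J \right)} = 6 J$ ($l{\left(S,J \right)} = -6 + \left(6 + \left(4 + 2\right) J\right) = -6 + \left(6 + 6 J\right) = 6 J$)
$\frac{T{\left(-123 \right)} + l{\left(11,-6 + 98 \right)}}{-34415 - 20788} = \frac{-123 + 6 \left(-6 + 98\right)}{-34415 - 20788} = \frac{-123 + 6 \cdot 92}{-55203} = \left(-123 + 552\right) \left(- \frac{1}{55203}\right) = 429 \left(- \frac{1}{55203}\right) = - \frac{143}{18401}$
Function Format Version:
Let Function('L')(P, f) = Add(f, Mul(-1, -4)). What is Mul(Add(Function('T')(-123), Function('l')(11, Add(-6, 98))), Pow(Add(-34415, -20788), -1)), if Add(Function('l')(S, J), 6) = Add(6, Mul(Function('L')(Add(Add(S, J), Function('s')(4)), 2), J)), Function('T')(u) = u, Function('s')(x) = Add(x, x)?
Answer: Rational(-143, 18401) ≈ -0.0077713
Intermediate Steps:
Function('s')(x) = Mul(2, x)
Function('L')(P, f) = Add(4, f) (Function('L')(P, f) = Add(f, 4) = Add(4, f))
Function('l')(S, J) = Mul(6, J) (Function('l')(S, J) = Add(-6, Add(6, Mul(Add(4, 2), J))) = Add(-6, Add(6, Mul(6, J))) = Mul(6, J))
Mul(Add(Function('T')(-123), Function('l')(11, Add(-6, 98))), Pow(Add(-34415, -20788), -1)) = Mul(Add(-123, Mul(6, Add(-6, 98))), Pow(Add(-34415, -20788), -1)) = Mul(Add(-123, Mul(6, 92)), Pow(-55203, -1)) = Mul(Add(-123, 552), Rational(-1, 55203)) = Mul(429, Rational(-1, 55203)) = Rational(-143, 18401)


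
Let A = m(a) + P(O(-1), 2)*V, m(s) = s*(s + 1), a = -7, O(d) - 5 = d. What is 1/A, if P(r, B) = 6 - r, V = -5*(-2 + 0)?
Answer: 1/62 ≈ 0.016129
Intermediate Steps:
O(d) = 5 + d
m(s) = s*(1 + s)
V = 10 (V = -5*(-2) = 10)
A = 62 (A = -7*(1 - 7) + (6 - (5 - 1))*10 = -7*(-6) + (6 - 1*4)*10 = 42 + (6 - 4)*10 = 42 + 2*10 = 42 + 20 = 62)
1/A = 1/62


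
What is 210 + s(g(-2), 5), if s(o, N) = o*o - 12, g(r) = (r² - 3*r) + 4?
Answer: 394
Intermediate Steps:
g(r) = 4 + r² - 3*r
s(o, N) = -12 + o² (s(o, N) = o² - 12 = -12 + o²)
210 + s(g(-2), 5) = 210 + (-12 + (4 + (-2)² - 3*(-2))²) = 210 + (-12 + (4 + 4 + 6)²) = 210 + (-12 + 14²) = 210 + (-12 + 196) = 210 + 184 = 394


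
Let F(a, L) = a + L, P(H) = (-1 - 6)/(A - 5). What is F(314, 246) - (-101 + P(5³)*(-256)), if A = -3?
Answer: 885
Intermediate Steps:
P(H) = 7/8 (P(H) = (-1 - 6)/(-3 - 5) = -7/(-8) = -7*(-⅛) = 7/8)
F(a, L) = L + a
F(314, 246) - (-101 + P(5³)*(-256)) = (246 + 314) - (-101 + (7/8)*(-256)) = 560 - (-101 - 224) = 560 - 1*(-325) = 560 + 325 = 885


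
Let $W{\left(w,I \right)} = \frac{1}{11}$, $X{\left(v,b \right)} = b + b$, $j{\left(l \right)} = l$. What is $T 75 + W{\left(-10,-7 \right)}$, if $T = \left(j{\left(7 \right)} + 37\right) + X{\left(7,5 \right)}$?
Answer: $\frac{44551}{11} \approx 4050.1$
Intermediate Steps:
$X{\left(v,b \right)} = 2 b$
$W{\left(w,I \right)} = \frac{1}{11}$
$T = 54$ ($T = \left(7 + 37\right) + 2 \cdot 5 = 44 + 10 = 54$)
$T 75 + W{\left(-10,-7 \right)} = 54 \cdot 75 + \frac{1}{11} = 4050 + \frac{1}{11} = \frac{44551}{11}$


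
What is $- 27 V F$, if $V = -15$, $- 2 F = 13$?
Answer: $- \frac{5265}{2} \approx -2632.5$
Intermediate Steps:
$F = - \frac{13}{2}$ ($F = \left(- \frac{1}{2}\right) 13 = - \frac{13}{2} \approx -6.5$)
$- 27 V F = \left(-27\right) \left(-15\right) \left(- \frac{13}{2}\right) = 405 \left(- \frac{13}{2}\right) = - \frac{5265}{2}$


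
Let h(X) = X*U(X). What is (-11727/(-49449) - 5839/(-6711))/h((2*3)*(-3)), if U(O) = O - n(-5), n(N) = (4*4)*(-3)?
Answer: -30619384/14933350755 ≈ -0.0020504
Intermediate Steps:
n(N) = -48 (n(N) = 16*(-3) = -48)
U(O) = 48 + O (U(O) = O - 1*(-48) = O + 48 = 48 + O)
h(X) = X*(48 + X)
(-11727/(-49449) - 5839/(-6711))/h((2*3)*(-3)) = (-11727/(-49449) - 5839/(-6711))/((((2*3)*(-3))*(48 + (2*3)*(-3)))) = (-11727*(-1/49449) - 5839*(-1/6711))/(((6*(-3))*(48 + 6*(-3)))) = (3909/16483 + 5839/6711)/((-18*(48 - 18))) = 122477536/(110617413*((-18*30))) = (122477536/110617413)/(-540) = (122477536/110617413)*(-1/540) = -30619384/14933350755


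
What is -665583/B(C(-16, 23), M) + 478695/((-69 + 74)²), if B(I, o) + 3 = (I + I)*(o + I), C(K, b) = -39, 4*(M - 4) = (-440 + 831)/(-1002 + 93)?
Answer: 31336911633/1657645 ≈ 18904.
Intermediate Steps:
M = 14153/3636 (M = 4 + ((-440 + 831)/(-1002 + 93))/4 = 4 + (391/(-909))/4 = 4 + (391*(-1/909))/4 = 4 + (¼)*(-391/909) = 4 - 391/3636 = 14153/3636 ≈ 3.8925)
B(I, o) = -3 + 2*I*(I + o) (B(I, o) = -3 + (I + I)*(o + I) = -3 + (2*I)*(I + o) = -3 + 2*I*(I + o))
-665583/B(C(-16, 23), M) + 478695/((-69 + 74)²) = -665583/(-3 + 2*(-39)² + 2*(-39)*(14153/3636)) + 478695/((-69 + 74)²) = -665583/(-3 + 2*1521 - 183989/606) + 478695/(5²) = -665583/(-3 + 3042 - 183989/606) + 478695/25 = -665583/1657645/606 + 478695*(1/25) = -665583*606/1657645 + 95739/5 = -403343298/1657645 + 95739/5 = 31336911633/1657645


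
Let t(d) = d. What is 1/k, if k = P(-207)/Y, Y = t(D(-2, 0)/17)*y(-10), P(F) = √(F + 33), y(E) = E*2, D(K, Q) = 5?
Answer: 50*I*√174/1479 ≈ 0.44594*I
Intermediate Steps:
y(E) = 2*E
P(F) = √(33 + F)
Y = -100/17 (Y = (5/17)*(2*(-10)) = (5*(1/17))*(-20) = (5/17)*(-20) = -100/17 ≈ -5.8824)
k = -17*I*√174/100 (k = √(33 - 207)/(-100/17) = √(-174)*(-17/100) = (I*√174)*(-17/100) = -17*I*√174/100 ≈ -2.2425*I)
1/k = 1/(-17*I*√174/100) = 50*I*√174/1479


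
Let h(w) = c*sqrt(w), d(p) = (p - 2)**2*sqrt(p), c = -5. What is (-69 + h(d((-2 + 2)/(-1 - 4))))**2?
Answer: 4761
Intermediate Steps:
d(p) = sqrt(p)*(-2 + p)**2 (d(p) = (-2 + p)**2*sqrt(p) = sqrt(p)*(-2 + p)**2)
h(w) = -5*sqrt(w)
(-69 + h(d((-2 + 2)/(-1 - 4))))**2 = (-69 - 5*2*((1/(-1 - 4))**(1/4)*(-2 + 2)**(1/4)))**2 = (-69 - 5*sqrt(sqrt(0/(-5))*(-2 + 0/(-5))**2))**2 = (-69 - 5*sqrt(sqrt(0*(-1/5))*(-2 + 0*(-1/5))**2))**2 = (-69 - 5*sqrt(sqrt(0)*(-2 + 0)**2))**2 = (-69 - 5*sqrt(0*(-2)**2))**2 = (-69 - 5*sqrt(0*4))**2 = (-69 - 5*sqrt(0))**2 = (-69 - 5*0)**2 = (-69 + 0)**2 = (-69)**2 = 4761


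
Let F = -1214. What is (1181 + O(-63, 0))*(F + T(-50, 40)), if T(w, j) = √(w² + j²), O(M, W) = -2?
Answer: -1431306 + 11790*√41 ≈ -1.3558e+6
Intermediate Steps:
T(w, j) = √(j² + w²)
(1181 + O(-63, 0))*(F + T(-50, 40)) = (1181 - 2)*(-1214 + √(40² + (-50)²)) = 1179*(-1214 + √(1600 + 2500)) = 1179*(-1214 + √4100) = 1179*(-1214 + 10*√41) = -1431306 + 11790*√41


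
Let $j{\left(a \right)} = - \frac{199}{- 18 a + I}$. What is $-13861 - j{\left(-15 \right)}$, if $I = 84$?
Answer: $- \frac{4906595}{354} \approx -13860.0$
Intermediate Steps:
$j{\left(a \right)} = - \frac{199}{84 - 18 a}$ ($j{\left(a \right)} = - \frac{199}{- 18 a + 84} = - \frac{199}{84 - 18 a}$)
$-13861 - j{\left(-15 \right)} = -13861 - \frac{199}{6 \left(-14 + 3 \left(-15\right)\right)} = -13861 - \frac{199}{6 \left(-14 - 45\right)} = -13861 - \frac{199}{6 \left(-59\right)} = -13861 - \frac{199}{6} \left(- \frac{1}{59}\right) = -13861 - - \frac{199}{354} = -13861 + \frac{199}{354} = - \frac{4906595}{354}$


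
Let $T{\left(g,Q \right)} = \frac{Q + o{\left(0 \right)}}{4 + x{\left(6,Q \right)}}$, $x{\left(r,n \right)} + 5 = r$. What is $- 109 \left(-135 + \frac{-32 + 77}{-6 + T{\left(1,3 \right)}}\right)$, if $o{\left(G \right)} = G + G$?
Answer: $\frac{46870}{3} \approx 15623.0$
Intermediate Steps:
$o{\left(G \right)} = 2 G$
$x{\left(r,n \right)} = -5 + r$
$T{\left(g,Q \right)} = \frac{Q}{5}$ ($T{\left(g,Q \right)} = \frac{Q + 2 \cdot 0}{4 + \left(-5 + 6\right)} = \frac{Q + 0}{4 + 1} = \frac{Q}{5}$)
$- 109 \left(-135 + \frac{-32 + 77}{-6 + T{\left(1,3 \right)}}\right) = - 109 \left(-135 + \frac{-32 + 77}{-6 + \frac{1}{5} \cdot 3}\right) = - 109 \left(-135 + \frac{45}{-6 + \frac{3}{5}}\right) = - 109 \left(-135 + \frac{45}{- \frac{27}{5}}\right) = - 109 \left(-135 + 45 \left(- \frac{5}{27}\right)\right) = - 109 \left(-135 - \frac{25}{3}\right) = \left(-109\right) \left(- \frac{430}{3}\right) = \frac{46870}{3}$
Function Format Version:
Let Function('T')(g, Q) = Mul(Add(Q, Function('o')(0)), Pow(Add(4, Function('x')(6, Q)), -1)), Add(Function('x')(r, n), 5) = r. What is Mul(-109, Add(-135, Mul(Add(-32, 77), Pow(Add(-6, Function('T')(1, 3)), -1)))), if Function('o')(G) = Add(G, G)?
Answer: Rational(46870, 3) ≈ 15623.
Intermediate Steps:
Function('o')(G) = Mul(2, G)
Function('x')(r, n) = Add(-5, r)
Function('T')(g, Q) = Mul(Rational(1, 5), Q) (Function('T')(g, Q) = Mul(Add(Q, Mul(2, 0)), Pow(Add(4, Add(-5, 6)), -1)) = Mul(Add(Q, 0), Pow(Add(4, 1), -1)) = Mul(Q, Pow(5, -1)) = Mul(Q, Rational(1, 5)) = Mul(Rational(1, 5), Q))
Mul(-109, Add(-135, Mul(Add(-32, 77), Pow(Add(-6, Function('T')(1, 3)), -1)))) = Mul(-109, Add(-135, Mul(Add(-32, 77), Pow(Add(-6, Mul(Rational(1, 5), 3)), -1)))) = Mul(-109, Add(-135, Mul(45, Pow(Add(-6, Rational(3, 5)), -1)))) = Mul(-109, Add(-135, Mul(45, Pow(Rational(-27, 5), -1)))) = Mul(-109, Add(-135, Mul(45, Rational(-5, 27)))) = Mul(-109, Add(-135, Rational(-25, 3))) = Mul(-109, Rational(-430, 3)) = Rational(46870, 3)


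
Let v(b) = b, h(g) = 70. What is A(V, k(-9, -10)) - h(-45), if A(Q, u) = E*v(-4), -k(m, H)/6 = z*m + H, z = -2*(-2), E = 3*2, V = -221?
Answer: -94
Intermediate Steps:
E = 6
z = 4
k(m, H) = -24*m - 6*H (k(m, H) = -6*(4*m + H) = -6*(H + 4*m) = -24*m - 6*H)
A(Q, u) = -24 (A(Q, u) = 6*(-4) = -24)
A(V, k(-9, -10)) - h(-45) = -24 - 1*70 = -24 - 70 = -94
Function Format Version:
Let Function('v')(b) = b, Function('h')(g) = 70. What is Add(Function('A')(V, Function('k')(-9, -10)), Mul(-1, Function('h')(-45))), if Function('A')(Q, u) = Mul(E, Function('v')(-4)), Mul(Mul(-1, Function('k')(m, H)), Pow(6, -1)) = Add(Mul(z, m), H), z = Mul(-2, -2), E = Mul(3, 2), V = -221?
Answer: -94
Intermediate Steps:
E = 6
z = 4
Function('k')(m, H) = Add(Mul(-24, m), Mul(-6, H)) (Function('k')(m, H) = Mul(-6, Add(Mul(4, m), H)) = Mul(-6, Add(H, Mul(4, m))) = Add(Mul(-24, m), Mul(-6, H)))
Function('A')(Q, u) = -24 (Function('A')(Q, u) = Mul(6, -4) = -24)
Add(Function('A')(V, Function('k')(-9, -10)), Mul(-1, Function('h')(-45))) = Add(-24, Mul(-1, 70)) = Add(-24, -70) = -94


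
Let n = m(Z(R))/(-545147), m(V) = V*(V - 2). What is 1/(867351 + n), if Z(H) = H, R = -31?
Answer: 545147/472833794574 ≈ 1.1529e-6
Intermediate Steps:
m(V) = V*(-2 + V)
n = -1023/545147 (n = -31*(-2 - 31)/(-545147) = -31*(-33)*(-1/545147) = 1023*(-1/545147) = -1023/545147 ≈ -0.0018766)
1/(867351 + n) = 1/(867351 - 1023/545147) = 1/(472833794574/545147) = 545147/472833794574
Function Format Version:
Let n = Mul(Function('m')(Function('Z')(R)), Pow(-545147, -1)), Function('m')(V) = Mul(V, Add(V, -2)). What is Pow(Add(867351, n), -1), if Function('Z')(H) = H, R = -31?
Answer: Rational(545147, 472833794574) ≈ 1.1529e-6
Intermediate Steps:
Function('m')(V) = Mul(V, Add(-2, V))
n = Rational(-1023, 545147) (n = Mul(Mul(-31, Add(-2, -31)), Pow(-545147, -1)) = Mul(Mul(-31, -33), Rational(-1, 545147)) = Mul(1023, Rational(-1, 545147)) = Rational(-1023, 545147) ≈ -0.0018766)
Pow(Add(867351, n), -1) = Pow(Add(867351, Rational(-1023, 545147)), -1) = Pow(Rational(472833794574, 545147), -1) = Rational(545147, 472833794574)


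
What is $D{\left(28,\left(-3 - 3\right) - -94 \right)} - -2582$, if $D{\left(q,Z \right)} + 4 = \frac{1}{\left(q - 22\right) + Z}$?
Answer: $\frac{242333}{94} \approx 2578.0$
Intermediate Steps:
$D{\left(q,Z \right)} = -4 + \frac{1}{-22 + Z + q}$ ($D{\left(q,Z \right)} = -4 + \frac{1}{\left(q - 22\right) + Z} = -4 + \frac{1}{\left(-22 + q\right) + Z} = -4 + \frac{1}{-22 + Z + q}$)
$D{\left(28,\left(-3 - 3\right) - -94 \right)} - -2582 = \frac{89 - 4 \left(\left(-3 - 3\right) - -94\right) - 112}{-22 - -88 + 28} - -2582 = \frac{89 - 4 \left(\left(-3 - 3\right) + 94\right) - 112}{-22 + \left(\left(-3 - 3\right) + 94\right) + 28} + 2582 = \frac{89 - 4 \left(-6 + 94\right) - 112}{-22 + \left(-6 + 94\right) + 28} + 2582 = \frac{89 - 352 - 112}{-22 + 88 + 28} + 2582 = \frac{89 - 352 - 112}{94} + 2582 = \frac{1}{94} \left(-375\right) + 2582 = - \frac{375}{94} + 2582 = \frac{242333}{94}$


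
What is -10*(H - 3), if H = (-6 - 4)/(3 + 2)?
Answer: 50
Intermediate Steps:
H = -2 (H = -10/5 = -10*1/5 = -2)
-10*(H - 3) = -10*(-2 - 3) = -10*(-5) = 50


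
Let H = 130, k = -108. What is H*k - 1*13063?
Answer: -27103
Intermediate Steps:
H*k - 1*13063 = 130*(-108) - 1*13063 = -14040 - 13063 = -27103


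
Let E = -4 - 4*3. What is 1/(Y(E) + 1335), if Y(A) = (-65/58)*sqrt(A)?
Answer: 224547/299773625 + 754*I/299773625 ≈ 0.00074906 + 2.5152e-6*I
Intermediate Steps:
E = -16 (E = -4 - 12 = -16)
Y(A) = -65*sqrt(A)/58 (Y(A) = (-65*1/58)*sqrt(A) = -65*sqrt(A)/58)
1/(Y(E) + 1335) = 1/(-130*I/29 + 1335) = 1/(1335 - 130*I/29) = 841*(1335 + 130*I/29)/1498868125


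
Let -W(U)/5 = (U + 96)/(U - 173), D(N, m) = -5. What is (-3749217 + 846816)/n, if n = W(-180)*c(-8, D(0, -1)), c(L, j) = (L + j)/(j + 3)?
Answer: 341515851/910 ≈ 3.7529e+5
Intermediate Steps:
W(U) = -5*(96 + U)/(-173 + U) (W(U) = -5*(U + 96)/(U - 173) = -5*(96 + U)/(-173 + U))
c(L, j) = (L + j)/(3 + j)
n = -2730/353 (n = (5*(-96 - 1*(-180))/(-173 - 180))*((-8 - 5)/(3 - 5)) = (5*(-96 + 180)/(-353))*(-13/(-2)) = (5*(-1/353)*84)*(-½*(-13)) = -420/353*13/2 = -2730/353 ≈ -7.7337)
(-3749217 + 846816)/n = (-3749217 + 846816)/(-2730/353) = -2902401*(-353/2730) = 341515851/910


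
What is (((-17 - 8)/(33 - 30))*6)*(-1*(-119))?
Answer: -5950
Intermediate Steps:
(((-17 - 8)/(33 - 30))*6)*(-1*(-119)) = (-25/3*6)*119 = (-25*1/3*6)*119 = -25/3*6*119 = -50*119 = -5950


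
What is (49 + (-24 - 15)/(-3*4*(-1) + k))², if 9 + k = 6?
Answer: 17956/9 ≈ 1995.1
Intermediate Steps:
k = -3 (k = -9 + 6 = -3)
(49 + (-24 - 15)/(-3*4*(-1) + k))² = (49 + (-24 - 15)/(-3*4*(-1) - 3))² = (49 - 39/(-12*(-1) - 3))² = (49 - 39/(12 - 3))² = (49 - 39/9)² = (49 - 39*⅑)² = (49 - 13/3)² = (134/3)² = 17956/9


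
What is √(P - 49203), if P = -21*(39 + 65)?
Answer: I*√51387 ≈ 226.69*I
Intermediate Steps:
P = -2184 (P = -21*104 = -2184)
√(P - 49203) = √(-2184 - 49203) = √(-51387) = I*√51387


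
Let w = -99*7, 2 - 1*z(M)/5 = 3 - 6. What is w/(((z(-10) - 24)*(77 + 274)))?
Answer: -77/39 ≈ -1.9744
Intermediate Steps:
z(M) = 25 (z(M) = 10 - 5*(3 - 6) = 10 - 5*(-3) = 10 + 15 = 25)
w = -693
w/(((z(-10) - 24)*(77 + 274))) = -693*1/((25 - 24)*(77 + 274)) = -693/(1*351) = -693/351 = -693*1/351 = -77/39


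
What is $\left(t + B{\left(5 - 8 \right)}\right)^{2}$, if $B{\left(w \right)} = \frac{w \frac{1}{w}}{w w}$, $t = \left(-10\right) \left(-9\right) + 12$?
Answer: $\frac{844561}{81} \approx 10427.0$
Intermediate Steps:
$t = 102$ ($t = 90 + 12 = 102$)
$B{\left(w \right)} = \frac{1}{w^{2}}$ ($B{\left(w \right)} = 1 \frac{1}{w^{2}} = \frac{1}{w^{2}}$)
$\left(t + B{\left(5 - 8 \right)}\right)^{2} = \left(102 + \frac{1}{\left(5 - 8\right)^{2}}\right)^{2} = \left(102 + \frac{1}{9}\right)^{2} = \left(\frac{919}{9}\right)^{2} = \frac{844561}{81}$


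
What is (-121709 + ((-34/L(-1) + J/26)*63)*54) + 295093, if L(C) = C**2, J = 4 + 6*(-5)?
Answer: 54314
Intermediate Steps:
J = -26 (J = 4 - 30 = -26)
(-121709 + ((-34/L(-1) + J/26)*63)*54) + 295093 = (-121709 + ((-34/((-1)**2) - 26/26)*63)*54) + 295093 = (-121709 + ((-34/1 - 26*1/26)*63)*54) + 295093 = (-121709 + ((-34*1 - 1)*63)*54) + 295093 = (-121709 + ((-34 - 1)*63)*54) + 295093 = (-121709 - 35*63*54) + 295093 = (-121709 - 2205*54) + 295093 = (-121709 - 119070) + 295093 = -240779 + 295093 = 54314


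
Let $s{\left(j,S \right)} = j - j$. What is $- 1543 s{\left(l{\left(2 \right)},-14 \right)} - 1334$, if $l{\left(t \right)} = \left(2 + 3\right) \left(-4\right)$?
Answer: $-1334$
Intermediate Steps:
$l{\left(t \right)} = -20$ ($l{\left(t \right)} = 5 \left(-4\right) = -20$)
$s{\left(j,S \right)} = 0$
$- 1543 s{\left(l{\left(2 \right)},-14 \right)} - 1334 = \left(-1543\right) 0 - 1334 = 0 - 1334 = -1334$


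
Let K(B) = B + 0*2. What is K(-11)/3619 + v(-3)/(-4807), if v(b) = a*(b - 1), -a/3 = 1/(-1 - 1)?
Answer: -2833/1581503 ≈ -0.0017913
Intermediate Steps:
K(B) = B (K(B) = B + 0 = B)
a = 3/2 (a = -3/(-1 - 1) = -3/(-2) = -3*(-½) = 3/2 ≈ 1.5000)
v(b) = -3/2 + 3*b/2 (v(b) = 3*(b - 1)/2 = 3*(-1 + b)/2 = -3/2 + 3*b/2)
K(-11)/3619 + v(-3)/(-4807) = -11/3619 + (-3/2 + (3/2)*(-3))/(-4807) = -11*1/3619 + (-3/2 - 9/2)*(-1/4807) = -1/329 - 6*(-1/4807) = -1/329 + 6/4807 = -2833/1581503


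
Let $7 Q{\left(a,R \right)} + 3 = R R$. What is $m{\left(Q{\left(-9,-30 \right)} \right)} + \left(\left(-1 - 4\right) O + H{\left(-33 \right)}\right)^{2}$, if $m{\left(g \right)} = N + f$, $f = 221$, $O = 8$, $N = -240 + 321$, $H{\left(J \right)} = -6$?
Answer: $2418$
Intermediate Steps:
$N = 81$
$Q{\left(a,R \right)} = - \frac{3}{7} + \frac{R^{2}}{7}$ ($Q{\left(a,R \right)} = - \frac{3}{7} + \frac{R R}{7} = - \frac{3}{7} + \frac{R^{2}}{7}$)
$m{\left(g \right)} = 302$ ($m{\left(g \right)} = 81 + 221 = 302$)
$m{\left(Q{\left(-9,-30 \right)} \right)} + \left(\left(-1 - 4\right) O + H{\left(-33 \right)}\right)^{2} = 302 + \left(\left(-1 - 4\right) 8 - 6\right)^{2} = 302 + \left(\left(-5\right) 8 - 6\right)^{2} = 302 + \left(-40 - 6\right)^{2} = 302 + \left(-46\right)^{2} = 302 + 2116 = 2418$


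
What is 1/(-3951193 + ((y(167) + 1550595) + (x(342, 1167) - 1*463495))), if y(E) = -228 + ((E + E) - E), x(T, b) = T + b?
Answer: -1/2862645 ≈ -3.4933e-7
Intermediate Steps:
y(E) = -228 + E (y(E) = -228 + (2*E - E) = -228 + E)
1/(-3951193 + ((y(167) + 1550595) + (x(342, 1167) - 1*463495))) = 1/(-3951193 + (((-228 + 167) + 1550595) + ((342 + 1167) - 1*463495))) = 1/(-3951193 + ((-61 + 1550595) + (1509 - 463495))) = 1/(-3951193 + (1550534 - 461986)) = 1/(-3951193 + 1088548) = 1/(-2862645) = -1/2862645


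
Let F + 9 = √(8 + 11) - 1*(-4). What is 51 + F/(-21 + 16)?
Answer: 52 - √19/5 ≈ 51.128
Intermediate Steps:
F = -5 + √19 (F = -9 + (√(8 + 11) - 1*(-4)) = -9 + (√19 + 4) = -9 + (4 + √19) = -5 + √19 ≈ -0.64110)
51 + F/(-21 + 16) = 51 + (-5 + √19)/(-21 + 16) = 51 + (-5 + √19)/(-5) = 51 - (-5 + √19)/5 = 51 + (1 - √19/5) = 52 - √19/5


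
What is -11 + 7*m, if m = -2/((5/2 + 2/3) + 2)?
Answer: -425/31 ≈ -13.710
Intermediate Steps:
m = -12/31 (m = -2/((5*(½) + 2*(⅓)) + 2) = -2/((5/2 + ⅔) + 2) = -2/(19/6 + 2) = -2/31/6 = -2*6/31 = -12/31 ≈ -0.38710)
-11 + 7*m = -11 + 7*(-12/31) = -11 - 84/31 = -425/31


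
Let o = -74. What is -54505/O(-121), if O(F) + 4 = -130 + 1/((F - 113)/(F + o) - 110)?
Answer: 29650720/72901 ≈ 406.73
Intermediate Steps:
O(F) = -134 + 1/(-110 + (-113 + F)/(-74 + F)) (O(F) = -4 + (-130 + 1/((F - 113)/(F - 74) - 110)) = -4 + (-130 + 1/((-113 + F)/(-74 + F) - 110)) = -4 + (-130 + 1/(-110 + (-113 + F)/(-74 + F))) = -134 + 1/(-110 + (-113 + F)/(-74 + F)))
-54505/O(-121) = -54505*(-8027 + 109*(-121))/(3*(358564 - 4869*(-121))) = -54505*(-8027 - 13189)/(3*(358564 + 589149)) = -54505/(3*947713/(-21216)) = -54505/(3*(-1/21216)*947713) = -54505/(-72901/544) = -54505*(-544/72901) = 29650720/72901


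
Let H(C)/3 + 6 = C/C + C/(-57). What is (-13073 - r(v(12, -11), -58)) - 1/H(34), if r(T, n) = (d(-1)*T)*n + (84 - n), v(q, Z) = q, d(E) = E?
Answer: -4437590/319 ≈ -13911.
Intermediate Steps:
H(C) = -15 - C/19 (H(C) = -18 + 3*(C/C + C/(-57)) = -18 + 3*(1 + C*(-1/57)) = -18 + 3*(1 - C/57) = -18 + (3 - C/19) = -15 - C/19)
r(T, n) = 84 - n - T*n (r(T, n) = (-T)*n + (84 - n) = -T*n + (84 - n) = 84 - n - T*n)
(-13073 - r(v(12, -11), -58)) - 1/H(34) = (-13073 - (84 - 1*(-58) - 1*12*(-58))) - 1/(-15 - 1/19*34) = (-13073 - (84 + 58 + 696)) - 1/(-15 - 34/19) = (-13073 - 1*838) - 1/(-319/19) = (-13073 - 838) - 1*(-19/319) = -13911 + 19/319 = -4437590/319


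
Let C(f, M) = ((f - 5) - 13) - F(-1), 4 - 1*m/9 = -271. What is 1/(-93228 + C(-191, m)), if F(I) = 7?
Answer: -1/93444 ≈ -1.0702e-5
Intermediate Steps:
m = 2475 (m = 36 - 9*(-271) = 36 + 2439 = 2475)
C(f, M) = -25 + f (C(f, M) = ((f - 5) - 13) - 1*7 = ((-5 + f) - 13) - 7 = (-18 + f) - 7 = -25 + f)
1/(-93228 + C(-191, m)) = 1/(-93228 + (-25 - 191)) = 1/(-93228 - 216) = 1/(-93444) = -1/93444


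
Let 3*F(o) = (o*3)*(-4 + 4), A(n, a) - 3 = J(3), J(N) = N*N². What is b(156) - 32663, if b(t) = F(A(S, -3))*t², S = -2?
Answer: -32663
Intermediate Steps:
J(N) = N³
A(n, a) = 30 (A(n, a) = 3 + 3³ = 3 + 27 = 30)
F(o) = 0 (F(o) = ((o*3)*(-4 + 4))/3 = ((3*o)*0)/3 = (⅓)*0 = 0)
b(t) = 0 (b(t) = 0*t² = 0)
b(156) - 32663 = 0 - 32663 = -32663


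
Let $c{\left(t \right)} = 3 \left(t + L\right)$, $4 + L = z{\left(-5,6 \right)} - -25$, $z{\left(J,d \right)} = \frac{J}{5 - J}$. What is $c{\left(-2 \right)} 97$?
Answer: $\frac{10767}{2} \approx 5383.5$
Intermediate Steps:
$L = \frac{41}{2}$ ($L = -4 - \left(-25 - \frac{5}{-5 - 5}\right) = -4 + \left(\left(-1\right) \left(-5\right) \frac{1}{-10} + 25\right) = -4 + \left(\left(-1\right) \left(-5\right) \left(- \frac{1}{10}\right) + 25\right) = -4 + \left(- \frac{1}{2} + 25\right) = -4 + \frac{49}{2} = \frac{41}{2} \approx 20.5$)
$c{\left(t \right)} = \frac{123}{2} + 3 t$ ($c{\left(t \right)} = 3 \left(t + \frac{41}{2}\right) = 3 \left(\frac{41}{2} + t\right) = \frac{123}{2} + 3 t$)
$c{\left(-2 \right)} 97 = \left(\frac{123}{2} + 3 \left(-2\right)\right) 97 = \left(\frac{123}{2} - 6\right) 97 = \frac{111}{2} \cdot 97 = \frac{10767}{2}$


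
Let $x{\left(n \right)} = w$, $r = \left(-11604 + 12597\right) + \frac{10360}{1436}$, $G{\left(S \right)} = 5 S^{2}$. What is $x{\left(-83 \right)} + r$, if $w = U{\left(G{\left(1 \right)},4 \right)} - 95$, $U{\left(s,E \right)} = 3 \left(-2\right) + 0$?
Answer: $\frac{322818}{359} \approx 899.21$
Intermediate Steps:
$U{\left(s,E \right)} = -6$ ($U{\left(s,E \right)} = -6 + 0 = -6$)
$w = -101$ ($w = -6 - 95 = -101$)
$r = \frac{359077}{359}$ ($r = 993 + 10360 \cdot \frac{1}{1436} = 993 + \frac{2590}{359} = \frac{359077}{359} \approx 1000.2$)
$x{\left(n \right)} = -101$
$x{\left(-83 \right)} + r = -101 + \frac{359077}{359} = \frac{322818}{359}$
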